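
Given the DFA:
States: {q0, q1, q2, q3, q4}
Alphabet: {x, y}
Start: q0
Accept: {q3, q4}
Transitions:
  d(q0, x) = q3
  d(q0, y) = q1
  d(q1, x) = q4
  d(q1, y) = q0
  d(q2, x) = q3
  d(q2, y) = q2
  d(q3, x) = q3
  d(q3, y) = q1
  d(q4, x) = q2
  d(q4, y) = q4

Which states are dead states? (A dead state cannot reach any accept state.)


Forward reachability from each state:
  q0 -> reaches accept state q3 (live)
  q1 -> reaches accept state q3 (live)
  q2 -> reaches accept state q3 (live)
  q3 -> reaches accept state q3 (live)
  q4 -> reaches accept state q3 (live)

None (all states can reach an accept state)


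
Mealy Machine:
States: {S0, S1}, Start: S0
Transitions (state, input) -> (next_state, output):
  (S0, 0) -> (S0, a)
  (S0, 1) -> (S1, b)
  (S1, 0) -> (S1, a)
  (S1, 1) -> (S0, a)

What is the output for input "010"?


Step-by-step:
  (S0, 0) -> (S0, a)
  (S0, 1) -> (S1, b)
  (S1, 0) -> (S1, a)

"aba"


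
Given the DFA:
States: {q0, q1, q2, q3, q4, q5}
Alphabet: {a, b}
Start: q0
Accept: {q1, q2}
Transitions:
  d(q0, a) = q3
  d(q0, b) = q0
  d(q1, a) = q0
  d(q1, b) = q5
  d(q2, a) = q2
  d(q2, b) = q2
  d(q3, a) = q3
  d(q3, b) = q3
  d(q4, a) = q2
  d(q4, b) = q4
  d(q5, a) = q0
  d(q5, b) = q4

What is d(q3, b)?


Looking up transition d(q3, b)

q3


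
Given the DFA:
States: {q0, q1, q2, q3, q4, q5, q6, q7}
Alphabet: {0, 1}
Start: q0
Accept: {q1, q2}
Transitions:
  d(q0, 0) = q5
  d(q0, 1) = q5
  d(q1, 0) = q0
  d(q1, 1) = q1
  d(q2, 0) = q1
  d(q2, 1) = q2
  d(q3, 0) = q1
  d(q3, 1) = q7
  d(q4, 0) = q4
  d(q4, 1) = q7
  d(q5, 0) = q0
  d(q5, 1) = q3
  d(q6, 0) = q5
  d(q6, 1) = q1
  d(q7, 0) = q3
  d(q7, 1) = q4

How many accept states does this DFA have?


Accept states listed: {q1, q2}
Counting: q1(1) q2(2)

2


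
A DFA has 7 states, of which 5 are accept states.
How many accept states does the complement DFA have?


Complement swaps accept and non-accept states.
7 - 5 = 2

2


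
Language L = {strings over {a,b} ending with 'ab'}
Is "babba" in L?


last two symbols = 'ba'

No, "babba" is not in L


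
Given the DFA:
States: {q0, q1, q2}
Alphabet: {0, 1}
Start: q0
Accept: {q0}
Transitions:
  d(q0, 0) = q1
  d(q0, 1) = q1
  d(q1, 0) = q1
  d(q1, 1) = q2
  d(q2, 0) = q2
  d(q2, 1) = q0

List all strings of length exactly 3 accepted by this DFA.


All strings of length 3: 8 total
Accepted: 2

"011", "111"


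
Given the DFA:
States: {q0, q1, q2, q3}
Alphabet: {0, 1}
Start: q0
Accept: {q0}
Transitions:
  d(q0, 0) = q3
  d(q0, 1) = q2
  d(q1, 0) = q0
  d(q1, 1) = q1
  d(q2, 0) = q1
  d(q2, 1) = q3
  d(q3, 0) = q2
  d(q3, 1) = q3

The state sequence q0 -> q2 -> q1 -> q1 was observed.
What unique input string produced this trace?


Trace back each transition to find the symbol:
  q0 --[1]--> q2
  q2 --[0]--> q1
  q1 --[1]--> q1

"101"


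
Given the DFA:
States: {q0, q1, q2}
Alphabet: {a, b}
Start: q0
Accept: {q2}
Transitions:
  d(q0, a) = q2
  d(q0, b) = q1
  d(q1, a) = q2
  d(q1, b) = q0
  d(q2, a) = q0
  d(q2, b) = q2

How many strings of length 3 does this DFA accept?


Enumerating all length-3 strings:
  "aaa" -> q2 [accept]
  "aab" -> q1 [reject]
  "aba" -> q0 [reject]
  "abb" -> q2 [accept]
  "baa" -> q0 [reject]
  "bab" -> q2 [accept]
  "bba" -> q2 [accept]
  "bbb" -> q1 [reject]

4 out of 8


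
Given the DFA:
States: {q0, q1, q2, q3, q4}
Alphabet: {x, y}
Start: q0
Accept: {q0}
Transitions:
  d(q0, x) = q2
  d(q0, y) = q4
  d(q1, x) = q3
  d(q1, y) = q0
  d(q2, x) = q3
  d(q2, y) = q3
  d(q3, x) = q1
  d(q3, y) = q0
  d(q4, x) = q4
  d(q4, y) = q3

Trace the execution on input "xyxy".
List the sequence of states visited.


Input: xyxy
d(q0, x) = q2
d(q2, y) = q3
d(q3, x) = q1
d(q1, y) = q0


q0 -> q2 -> q3 -> q1 -> q0


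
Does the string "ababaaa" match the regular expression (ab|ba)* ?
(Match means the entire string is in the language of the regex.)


|string| = 7; first = 'a'; last = 'a'

No, "ababaaa" does not match (ab|ba)*


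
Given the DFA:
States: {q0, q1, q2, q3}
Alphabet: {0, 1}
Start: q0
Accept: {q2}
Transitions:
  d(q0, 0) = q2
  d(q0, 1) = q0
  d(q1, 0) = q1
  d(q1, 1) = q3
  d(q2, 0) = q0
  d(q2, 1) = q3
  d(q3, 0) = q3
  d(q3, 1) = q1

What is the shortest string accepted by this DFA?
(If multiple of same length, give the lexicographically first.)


BFS by string length (lex-first path to each state shown):
  len 0: q0<-""
  len 1: q0<-"1", q2<-"0"
Found accept state at length 1.

"0"


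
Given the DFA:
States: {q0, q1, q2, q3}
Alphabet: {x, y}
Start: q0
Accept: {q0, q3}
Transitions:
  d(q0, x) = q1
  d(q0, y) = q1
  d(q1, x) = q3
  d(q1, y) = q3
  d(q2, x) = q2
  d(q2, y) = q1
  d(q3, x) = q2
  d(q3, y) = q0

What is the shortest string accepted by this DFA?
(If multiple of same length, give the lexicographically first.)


BFS by string length (lex-first path to each state shown):
  len 0: q0<-""
Found accept state at length 0.

"" (empty string)


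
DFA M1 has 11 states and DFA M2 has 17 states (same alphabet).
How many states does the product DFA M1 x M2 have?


Product construction pairs every M1 state with every M2 state.
11 * 17 = 187

187


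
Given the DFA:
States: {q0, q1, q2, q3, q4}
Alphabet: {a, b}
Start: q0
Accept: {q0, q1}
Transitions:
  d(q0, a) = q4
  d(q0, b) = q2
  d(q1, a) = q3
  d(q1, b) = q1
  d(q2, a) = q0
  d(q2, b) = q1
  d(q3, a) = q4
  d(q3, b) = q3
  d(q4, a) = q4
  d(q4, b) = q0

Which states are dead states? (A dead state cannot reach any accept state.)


Forward reachability from each state:
  q0 -> reaches accept state q0 (live)
  q1 -> reaches accept state q0 (live)
  q2 -> reaches accept state q0 (live)
  q3 -> reaches accept state q0 (live)
  q4 -> reaches accept state q0 (live)

None (all states can reach an accept state)


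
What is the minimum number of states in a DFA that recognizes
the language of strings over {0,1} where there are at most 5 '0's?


States: count = 0, 1, ..., 5 (all accepting; 6 states), plus a dead state for count > 5.
Total: 6 + 1 = 7.

7


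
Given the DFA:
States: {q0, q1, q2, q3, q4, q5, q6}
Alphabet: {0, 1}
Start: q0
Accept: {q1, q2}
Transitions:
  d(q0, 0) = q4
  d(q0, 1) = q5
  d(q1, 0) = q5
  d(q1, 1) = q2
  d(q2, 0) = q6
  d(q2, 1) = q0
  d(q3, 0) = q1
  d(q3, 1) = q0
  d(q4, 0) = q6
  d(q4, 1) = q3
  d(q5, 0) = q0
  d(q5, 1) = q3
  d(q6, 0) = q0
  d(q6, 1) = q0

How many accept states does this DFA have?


Accept states listed: {q1, q2}
Counting: q1(1) q2(2)

2


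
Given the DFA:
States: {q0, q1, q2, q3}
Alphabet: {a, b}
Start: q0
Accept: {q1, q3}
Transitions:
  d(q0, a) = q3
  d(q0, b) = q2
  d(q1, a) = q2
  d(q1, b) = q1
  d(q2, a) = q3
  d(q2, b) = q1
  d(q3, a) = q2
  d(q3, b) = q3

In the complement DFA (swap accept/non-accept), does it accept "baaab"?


Trace: q0 -> q2 -> q3 -> q2 -> q3 -> q3
Final: q3
Original accept: {q1, q3}
Complement: q3 is in original accept

No, complement rejects (original accepts)


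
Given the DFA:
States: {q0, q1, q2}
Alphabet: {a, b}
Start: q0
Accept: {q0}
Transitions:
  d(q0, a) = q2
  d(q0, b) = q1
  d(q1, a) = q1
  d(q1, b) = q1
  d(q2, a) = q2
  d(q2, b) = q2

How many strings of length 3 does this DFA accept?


Enumerating all length-3 strings:
  "aaa" -> q2 [reject]
  "aab" -> q2 [reject]
  "aba" -> q2 [reject]
  "abb" -> q2 [reject]
  "baa" -> q1 [reject]
  "bab" -> q1 [reject]
  "bba" -> q1 [reject]
  "bbb" -> q1 [reject]

0 out of 8


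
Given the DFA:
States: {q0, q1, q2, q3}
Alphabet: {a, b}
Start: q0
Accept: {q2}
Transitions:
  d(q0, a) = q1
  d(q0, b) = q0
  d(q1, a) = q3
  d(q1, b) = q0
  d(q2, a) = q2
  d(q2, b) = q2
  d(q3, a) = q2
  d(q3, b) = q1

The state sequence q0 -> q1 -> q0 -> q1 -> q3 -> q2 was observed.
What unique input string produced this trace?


Trace back each transition to find the symbol:
  q0 --[a]--> q1
  q1 --[b]--> q0
  q0 --[a]--> q1
  q1 --[a]--> q3
  q3 --[a]--> q2

"abaaa"


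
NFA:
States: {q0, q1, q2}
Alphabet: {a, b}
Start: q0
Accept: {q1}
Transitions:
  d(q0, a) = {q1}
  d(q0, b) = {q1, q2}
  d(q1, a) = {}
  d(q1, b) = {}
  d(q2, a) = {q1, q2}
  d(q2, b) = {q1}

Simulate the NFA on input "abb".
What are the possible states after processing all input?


Start: {q0}
  --a--> {q1}
  --b--> {}
  --b--> {}

{} (empty set, no valid transitions)


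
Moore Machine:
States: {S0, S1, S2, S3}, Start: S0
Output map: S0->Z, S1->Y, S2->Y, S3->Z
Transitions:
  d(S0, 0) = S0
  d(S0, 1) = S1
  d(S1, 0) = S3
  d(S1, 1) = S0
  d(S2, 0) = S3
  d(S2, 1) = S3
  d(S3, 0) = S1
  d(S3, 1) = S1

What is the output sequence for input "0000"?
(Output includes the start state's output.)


Start: S0 (output Z)
  --0--> S0 (output Z)
  --0--> S0 (output Z)
  --0--> S0 (output Z)
  --0--> S0 (output Z)

"ZZZZZ"


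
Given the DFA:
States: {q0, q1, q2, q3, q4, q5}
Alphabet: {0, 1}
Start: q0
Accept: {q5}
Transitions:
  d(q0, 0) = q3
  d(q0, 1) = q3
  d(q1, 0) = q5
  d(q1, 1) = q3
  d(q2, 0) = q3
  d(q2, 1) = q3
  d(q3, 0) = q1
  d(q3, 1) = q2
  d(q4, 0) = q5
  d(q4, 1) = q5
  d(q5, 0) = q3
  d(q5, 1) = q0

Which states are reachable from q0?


BFS from q0:
  layer 0: {q0}
  layer 1: {q3}
  layer 2: {q1, q2}
  layer 3: {q5}

{q0, q1, q2, q3, q5}


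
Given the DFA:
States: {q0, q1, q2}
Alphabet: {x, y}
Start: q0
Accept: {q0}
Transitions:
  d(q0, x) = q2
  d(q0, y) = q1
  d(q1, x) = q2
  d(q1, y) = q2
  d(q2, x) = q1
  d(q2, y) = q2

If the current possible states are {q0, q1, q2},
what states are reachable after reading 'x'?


Apply transition on 'x' from each current state:
  d(q0, x) = q2
  d(q1, x) = q2
  d(q2, x) = q1

{q1, q2}


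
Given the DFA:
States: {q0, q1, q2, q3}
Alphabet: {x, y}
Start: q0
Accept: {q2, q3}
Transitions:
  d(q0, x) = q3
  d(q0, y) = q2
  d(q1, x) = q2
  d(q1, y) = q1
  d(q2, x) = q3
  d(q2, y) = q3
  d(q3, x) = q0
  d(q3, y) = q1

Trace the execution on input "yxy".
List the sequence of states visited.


Input: yxy
d(q0, y) = q2
d(q2, x) = q3
d(q3, y) = q1


q0 -> q2 -> q3 -> q1


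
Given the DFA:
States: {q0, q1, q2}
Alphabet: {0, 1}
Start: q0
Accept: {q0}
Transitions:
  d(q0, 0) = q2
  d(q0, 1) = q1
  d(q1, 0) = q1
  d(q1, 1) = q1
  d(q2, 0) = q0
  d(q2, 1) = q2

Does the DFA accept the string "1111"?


Trace: q0 -> q1 -> q1 -> q1 -> q1
Final state: q1
Accept states: {q0}

No, rejected (final state q1 is not an accept state)


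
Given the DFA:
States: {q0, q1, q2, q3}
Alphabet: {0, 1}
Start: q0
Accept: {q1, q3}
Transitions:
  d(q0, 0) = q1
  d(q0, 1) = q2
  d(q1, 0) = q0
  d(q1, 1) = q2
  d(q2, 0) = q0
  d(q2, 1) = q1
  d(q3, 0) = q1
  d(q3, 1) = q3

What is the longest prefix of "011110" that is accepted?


Run the DFA, marking each prefix where the state is accepting:
  "" -> q0 [reject]
  "0" -> q1 [accept]
  "01" -> q2 [reject]
  "011" -> q1 [accept]
  "0111" -> q2 [reject]
  "01111" -> q1 [accept]
  "011110" -> q0 [reject]

"01111"


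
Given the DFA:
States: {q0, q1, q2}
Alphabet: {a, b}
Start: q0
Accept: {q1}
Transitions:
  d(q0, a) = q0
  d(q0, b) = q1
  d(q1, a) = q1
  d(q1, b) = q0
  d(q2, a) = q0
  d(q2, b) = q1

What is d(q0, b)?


Looking up transition d(q0, b)

q1


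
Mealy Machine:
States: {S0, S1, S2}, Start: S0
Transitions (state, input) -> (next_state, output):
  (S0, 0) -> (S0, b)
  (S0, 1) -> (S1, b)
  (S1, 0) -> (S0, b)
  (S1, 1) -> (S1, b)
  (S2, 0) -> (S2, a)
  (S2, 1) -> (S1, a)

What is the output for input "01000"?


Step-by-step:
  (S0, 0) -> (S0, b)
  (S0, 1) -> (S1, b)
  (S1, 0) -> (S0, b)
  (S0, 0) -> (S0, b)
  (S0, 0) -> (S0, b)

"bbbbb"


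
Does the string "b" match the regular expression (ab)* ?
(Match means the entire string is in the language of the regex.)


|string| = 1; first = 'b'; last = 'b'

No, "b" does not match (ab)*


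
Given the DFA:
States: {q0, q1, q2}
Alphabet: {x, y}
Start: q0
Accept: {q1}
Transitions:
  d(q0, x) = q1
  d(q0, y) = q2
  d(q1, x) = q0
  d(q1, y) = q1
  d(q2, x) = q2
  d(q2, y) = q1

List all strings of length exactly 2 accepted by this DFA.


All strings of length 2: 4 total
Accepted: 2

"xy", "yy"


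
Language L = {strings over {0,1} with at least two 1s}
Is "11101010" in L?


count('1') = 5

Yes, "11101010" is in L


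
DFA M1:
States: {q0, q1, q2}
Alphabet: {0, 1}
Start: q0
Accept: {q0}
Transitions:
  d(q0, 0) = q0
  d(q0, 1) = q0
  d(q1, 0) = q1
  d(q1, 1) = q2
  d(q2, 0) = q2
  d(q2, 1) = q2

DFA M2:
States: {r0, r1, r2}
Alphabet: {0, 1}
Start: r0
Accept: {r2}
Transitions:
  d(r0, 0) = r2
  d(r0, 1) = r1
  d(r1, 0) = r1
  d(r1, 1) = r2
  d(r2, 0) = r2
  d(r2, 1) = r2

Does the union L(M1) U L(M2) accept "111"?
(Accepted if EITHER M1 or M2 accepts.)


M1: final=q0 accepted=True
M2: final=r2 accepted=True

Yes, union accepts


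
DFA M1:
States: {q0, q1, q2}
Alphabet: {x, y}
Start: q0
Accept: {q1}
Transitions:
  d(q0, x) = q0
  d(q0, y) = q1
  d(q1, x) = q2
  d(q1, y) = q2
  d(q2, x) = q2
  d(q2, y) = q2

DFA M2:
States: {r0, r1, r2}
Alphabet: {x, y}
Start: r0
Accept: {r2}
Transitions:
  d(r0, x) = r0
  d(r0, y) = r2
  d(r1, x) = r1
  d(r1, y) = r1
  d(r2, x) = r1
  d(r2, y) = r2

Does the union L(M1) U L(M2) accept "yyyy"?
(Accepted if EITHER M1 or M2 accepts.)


M1: final=q2 accepted=False
M2: final=r2 accepted=True

Yes, union accepts


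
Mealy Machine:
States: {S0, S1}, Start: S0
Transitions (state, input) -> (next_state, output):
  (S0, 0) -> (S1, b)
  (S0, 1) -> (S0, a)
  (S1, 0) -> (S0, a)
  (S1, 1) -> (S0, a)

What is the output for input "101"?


Step-by-step:
  (S0, 1) -> (S0, a)
  (S0, 0) -> (S1, b)
  (S1, 1) -> (S0, a)

"aba"


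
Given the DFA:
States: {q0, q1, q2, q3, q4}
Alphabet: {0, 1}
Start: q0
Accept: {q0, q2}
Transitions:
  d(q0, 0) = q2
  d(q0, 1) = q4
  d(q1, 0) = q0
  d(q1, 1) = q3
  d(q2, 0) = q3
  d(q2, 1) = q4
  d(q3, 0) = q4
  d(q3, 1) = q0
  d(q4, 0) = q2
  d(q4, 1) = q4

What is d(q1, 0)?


Looking up transition d(q1, 0)

q0


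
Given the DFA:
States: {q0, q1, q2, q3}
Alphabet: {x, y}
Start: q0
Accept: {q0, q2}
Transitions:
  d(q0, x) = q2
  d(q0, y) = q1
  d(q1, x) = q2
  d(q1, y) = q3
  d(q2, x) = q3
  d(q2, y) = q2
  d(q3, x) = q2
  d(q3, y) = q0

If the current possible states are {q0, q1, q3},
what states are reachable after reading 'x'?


Apply transition on 'x' from each current state:
  d(q0, x) = q2
  d(q1, x) = q2
  d(q3, x) = q2

{q2}


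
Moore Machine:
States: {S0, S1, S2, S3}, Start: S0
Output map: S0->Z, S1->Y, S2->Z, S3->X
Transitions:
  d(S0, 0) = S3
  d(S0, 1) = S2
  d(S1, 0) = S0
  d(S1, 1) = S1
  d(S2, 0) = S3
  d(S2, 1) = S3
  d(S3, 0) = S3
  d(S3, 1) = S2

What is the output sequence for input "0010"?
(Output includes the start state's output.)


Start: S0 (output Z)
  --0--> S3 (output X)
  --0--> S3 (output X)
  --1--> S2 (output Z)
  --0--> S3 (output X)

"ZXXZX"


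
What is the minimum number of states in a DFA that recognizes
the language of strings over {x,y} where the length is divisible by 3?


States track (length) mod 3.
Need 3 states: one per remainder 0..2; accept = remainder 0.

3


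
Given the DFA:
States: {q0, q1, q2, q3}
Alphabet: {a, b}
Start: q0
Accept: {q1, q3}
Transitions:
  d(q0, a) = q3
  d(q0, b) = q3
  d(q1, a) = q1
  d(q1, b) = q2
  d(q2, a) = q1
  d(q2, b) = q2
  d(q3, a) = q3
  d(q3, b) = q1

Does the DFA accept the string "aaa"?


Trace: q0 -> q3 -> q3 -> q3
Final state: q3
Accept states: {q1, q3}

Yes, accepted (final state q3 is an accept state)


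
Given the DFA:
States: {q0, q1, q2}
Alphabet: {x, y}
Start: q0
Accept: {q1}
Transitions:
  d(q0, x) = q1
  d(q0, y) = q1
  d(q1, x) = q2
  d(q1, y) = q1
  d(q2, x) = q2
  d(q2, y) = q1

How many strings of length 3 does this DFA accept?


Enumerating all length-3 strings:
  "xxx" -> q2 [reject]
  "xxy" -> q1 [accept]
  "xyx" -> q2 [reject]
  "xyy" -> q1 [accept]
  "yxx" -> q2 [reject]
  "yxy" -> q1 [accept]
  "yyx" -> q2 [reject]
  "yyy" -> q1 [accept]

4 out of 8


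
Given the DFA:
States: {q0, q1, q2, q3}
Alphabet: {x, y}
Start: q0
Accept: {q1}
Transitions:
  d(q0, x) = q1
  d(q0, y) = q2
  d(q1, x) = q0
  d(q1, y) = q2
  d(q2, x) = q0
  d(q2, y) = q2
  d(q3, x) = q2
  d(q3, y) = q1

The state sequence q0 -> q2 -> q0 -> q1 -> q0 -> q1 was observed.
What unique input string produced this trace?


Trace back each transition to find the symbol:
  q0 --[y]--> q2
  q2 --[x]--> q0
  q0 --[x]--> q1
  q1 --[x]--> q0
  q0 --[x]--> q1

"yxxxx"


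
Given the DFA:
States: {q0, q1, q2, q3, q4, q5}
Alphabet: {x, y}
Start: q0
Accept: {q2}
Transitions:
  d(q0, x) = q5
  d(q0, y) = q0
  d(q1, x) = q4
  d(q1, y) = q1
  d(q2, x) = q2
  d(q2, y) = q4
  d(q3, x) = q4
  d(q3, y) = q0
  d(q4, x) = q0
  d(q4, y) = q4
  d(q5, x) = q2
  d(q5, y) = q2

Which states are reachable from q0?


BFS from q0:
  layer 0: {q0}
  layer 1: {q5}
  layer 2: {q2}
  layer 3: {q4}

{q0, q2, q4, q5}


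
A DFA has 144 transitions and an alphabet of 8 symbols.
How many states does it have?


Each state has exactly one transition per symbol.
states = transitions / |alphabet| = 144 / 8 = 18

18


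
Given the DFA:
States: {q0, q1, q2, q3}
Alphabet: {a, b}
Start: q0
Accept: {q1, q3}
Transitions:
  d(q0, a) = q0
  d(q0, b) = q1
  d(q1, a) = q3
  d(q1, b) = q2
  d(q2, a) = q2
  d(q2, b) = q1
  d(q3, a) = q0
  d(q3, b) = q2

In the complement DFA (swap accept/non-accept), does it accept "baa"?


Trace: q0 -> q1 -> q3 -> q0
Final: q0
Original accept: {q1, q3}
Complement: q0 is not in original accept

Yes, complement accepts (original rejects)


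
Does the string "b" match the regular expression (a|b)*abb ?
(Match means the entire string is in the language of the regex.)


|string| = 1; first = 'b'; last = 'b'

No, "b" does not match (a|b)*abb


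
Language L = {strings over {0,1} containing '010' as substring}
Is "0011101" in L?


'010' does not occur

No, "0011101" is not in L


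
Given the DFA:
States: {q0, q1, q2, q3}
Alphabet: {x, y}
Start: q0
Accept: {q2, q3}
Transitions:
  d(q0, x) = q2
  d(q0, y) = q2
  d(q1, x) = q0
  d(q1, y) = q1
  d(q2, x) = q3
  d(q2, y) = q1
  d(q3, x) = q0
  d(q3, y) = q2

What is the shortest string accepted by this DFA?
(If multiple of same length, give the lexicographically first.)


BFS by string length (lex-first path to each state shown):
  len 0: q0<-""
  len 1: q2<-"x"
Found accept state at length 1.

"x"


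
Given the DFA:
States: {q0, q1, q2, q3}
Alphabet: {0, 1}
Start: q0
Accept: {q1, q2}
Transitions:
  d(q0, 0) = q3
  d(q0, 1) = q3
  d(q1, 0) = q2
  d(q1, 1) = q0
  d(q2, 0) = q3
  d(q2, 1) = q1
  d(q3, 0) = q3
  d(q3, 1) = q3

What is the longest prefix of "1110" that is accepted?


Run the DFA, marking each prefix where the state is accepting:
  "" -> q0 [reject]
  "1" -> q3 [reject]
  "11" -> q3 [reject]
  "111" -> q3 [reject]
  "1110" -> q3 [reject]

No prefix is accepted


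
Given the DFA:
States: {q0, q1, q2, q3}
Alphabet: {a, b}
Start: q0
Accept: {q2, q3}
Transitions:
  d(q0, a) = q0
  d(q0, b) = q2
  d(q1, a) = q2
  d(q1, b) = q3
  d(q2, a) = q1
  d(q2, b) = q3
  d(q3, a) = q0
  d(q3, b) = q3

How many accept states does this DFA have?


Accept states listed: {q2, q3}
Counting: q2(1) q3(2)

2


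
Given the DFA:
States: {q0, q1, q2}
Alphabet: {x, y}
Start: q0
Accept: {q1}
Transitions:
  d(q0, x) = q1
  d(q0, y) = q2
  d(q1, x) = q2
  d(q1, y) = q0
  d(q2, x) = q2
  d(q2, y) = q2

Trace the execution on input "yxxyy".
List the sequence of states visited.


Input: yxxyy
d(q0, y) = q2
d(q2, x) = q2
d(q2, x) = q2
d(q2, y) = q2
d(q2, y) = q2


q0 -> q2 -> q2 -> q2 -> q2 -> q2


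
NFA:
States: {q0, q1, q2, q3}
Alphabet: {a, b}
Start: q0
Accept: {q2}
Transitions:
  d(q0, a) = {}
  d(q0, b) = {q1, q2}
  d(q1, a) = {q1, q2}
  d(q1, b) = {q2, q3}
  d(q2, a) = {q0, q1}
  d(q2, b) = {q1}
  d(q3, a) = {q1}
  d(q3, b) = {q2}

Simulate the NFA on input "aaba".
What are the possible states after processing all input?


Start: {q0}
  --a--> {}
  --a--> {}
  --b--> {}
  --a--> {}

{} (empty set, no valid transitions)


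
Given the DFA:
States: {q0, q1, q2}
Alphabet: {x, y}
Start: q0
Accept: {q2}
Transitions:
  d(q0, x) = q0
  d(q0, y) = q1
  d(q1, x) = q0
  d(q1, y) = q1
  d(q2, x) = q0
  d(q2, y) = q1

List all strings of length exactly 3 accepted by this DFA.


All strings of length 3: 8 total
Accepted: 0

None


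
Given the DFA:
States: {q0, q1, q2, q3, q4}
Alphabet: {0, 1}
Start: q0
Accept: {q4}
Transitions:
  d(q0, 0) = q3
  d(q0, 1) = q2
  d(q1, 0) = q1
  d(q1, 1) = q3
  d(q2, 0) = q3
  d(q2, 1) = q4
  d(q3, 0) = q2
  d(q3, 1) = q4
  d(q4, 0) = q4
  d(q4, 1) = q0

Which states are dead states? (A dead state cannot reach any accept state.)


Forward reachability from each state:
  q0 -> reaches accept state q4 (live)
  q1 -> reaches accept state q4 (live)
  q2 -> reaches accept state q4 (live)
  q3 -> reaches accept state q4 (live)
  q4 -> reaches accept state q4 (live)

None (all states can reach an accept state)


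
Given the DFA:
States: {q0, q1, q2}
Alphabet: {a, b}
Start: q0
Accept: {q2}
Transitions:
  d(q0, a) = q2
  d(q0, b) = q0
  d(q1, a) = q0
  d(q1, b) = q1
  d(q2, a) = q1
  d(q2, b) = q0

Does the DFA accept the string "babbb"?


Trace: q0 -> q0 -> q2 -> q0 -> q0 -> q0
Final state: q0
Accept states: {q2}

No, rejected (final state q0 is not an accept state)


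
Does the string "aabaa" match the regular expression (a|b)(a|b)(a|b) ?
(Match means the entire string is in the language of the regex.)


|string| = 5; first = 'a'; last = 'a'

No, "aabaa" does not match (a|b)(a|b)(a|b)


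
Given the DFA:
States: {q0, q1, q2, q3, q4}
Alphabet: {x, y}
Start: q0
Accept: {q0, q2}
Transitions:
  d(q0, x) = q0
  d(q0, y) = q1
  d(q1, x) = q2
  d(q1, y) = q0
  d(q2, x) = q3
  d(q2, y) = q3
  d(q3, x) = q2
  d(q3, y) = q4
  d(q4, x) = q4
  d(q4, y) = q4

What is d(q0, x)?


Looking up transition d(q0, x)

q0


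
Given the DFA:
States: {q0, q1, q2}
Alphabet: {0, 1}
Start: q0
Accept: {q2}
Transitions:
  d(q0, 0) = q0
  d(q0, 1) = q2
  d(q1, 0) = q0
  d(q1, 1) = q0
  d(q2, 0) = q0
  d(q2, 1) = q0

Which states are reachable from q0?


BFS from q0:
  layer 0: {q0}
  layer 1: {q2}

{q0, q2}


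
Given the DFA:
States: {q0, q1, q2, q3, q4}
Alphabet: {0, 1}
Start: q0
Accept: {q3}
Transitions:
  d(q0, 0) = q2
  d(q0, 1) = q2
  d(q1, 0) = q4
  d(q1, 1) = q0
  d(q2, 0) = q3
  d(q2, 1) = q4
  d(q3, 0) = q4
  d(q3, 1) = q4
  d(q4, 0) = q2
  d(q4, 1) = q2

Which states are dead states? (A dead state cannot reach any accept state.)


Forward reachability from each state:
  q0 -> reaches accept state q3 (live)
  q1 -> reaches accept state q3 (live)
  q2 -> reaches accept state q3 (live)
  q3 -> reaches accept state q3 (live)
  q4 -> reaches accept state q3 (live)

None (all states can reach an accept state)


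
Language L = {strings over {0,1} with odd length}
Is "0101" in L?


length = 4; 4 mod 2 = 0

No, "0101" is not in L


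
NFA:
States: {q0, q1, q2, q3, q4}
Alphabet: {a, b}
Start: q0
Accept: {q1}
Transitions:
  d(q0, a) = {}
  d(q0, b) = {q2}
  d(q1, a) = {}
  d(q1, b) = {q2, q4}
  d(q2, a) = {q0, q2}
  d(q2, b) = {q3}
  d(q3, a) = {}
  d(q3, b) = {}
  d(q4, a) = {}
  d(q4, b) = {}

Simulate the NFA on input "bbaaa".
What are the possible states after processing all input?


Start: {q0}
  --b--> {q2}
  --b--> {q3}
  --a--> {}
  --a--> {}
  --a--> {}

{} (empty set, no valid transitions)


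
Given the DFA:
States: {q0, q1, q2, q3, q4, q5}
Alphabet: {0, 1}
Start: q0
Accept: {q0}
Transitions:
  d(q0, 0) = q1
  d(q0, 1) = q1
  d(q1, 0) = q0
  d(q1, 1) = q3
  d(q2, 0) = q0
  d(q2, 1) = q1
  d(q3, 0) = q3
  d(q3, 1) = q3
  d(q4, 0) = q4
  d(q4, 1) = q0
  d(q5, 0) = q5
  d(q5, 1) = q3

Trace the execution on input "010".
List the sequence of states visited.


Input: 010
d(q0, 0) = q1
d(q1, 1) = q3
d(q3, 0) = q3


q0 -> q1 -> q3 -> q3


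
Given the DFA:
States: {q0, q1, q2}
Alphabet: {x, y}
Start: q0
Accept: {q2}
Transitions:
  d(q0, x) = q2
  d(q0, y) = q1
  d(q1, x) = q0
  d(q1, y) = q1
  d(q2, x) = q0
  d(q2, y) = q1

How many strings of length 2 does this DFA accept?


Enumerating all length-2 strings:
  "xx" -> q0 [reject]
  "xy" -> q1 [reject]
  "yx" -> q0 [reject]
  "yy" -> q1 [reject]

0 out of 4


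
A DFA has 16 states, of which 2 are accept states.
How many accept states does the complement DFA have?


Complement swaps accept and non-accept states.
16 - 2 = 14

14


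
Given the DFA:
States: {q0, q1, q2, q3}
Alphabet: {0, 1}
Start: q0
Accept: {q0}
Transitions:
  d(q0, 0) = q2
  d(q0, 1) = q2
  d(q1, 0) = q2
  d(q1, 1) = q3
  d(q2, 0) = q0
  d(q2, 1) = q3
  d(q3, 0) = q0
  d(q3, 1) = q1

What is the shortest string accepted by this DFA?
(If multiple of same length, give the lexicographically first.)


BFS by string length (lex-first path to each state shown):
  len 0: q0<-""
Found accept state at length 0.

"" (empty string)


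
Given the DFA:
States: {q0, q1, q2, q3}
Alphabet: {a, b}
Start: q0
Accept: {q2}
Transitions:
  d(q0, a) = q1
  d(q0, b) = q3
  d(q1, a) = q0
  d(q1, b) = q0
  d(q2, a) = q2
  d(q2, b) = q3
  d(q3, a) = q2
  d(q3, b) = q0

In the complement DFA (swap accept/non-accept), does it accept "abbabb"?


Trace: q0 -> q1 -> q0 -> q3 -> q2 -> q3 -> q0
Final: q0
Original accept: {q2}
Complement: q0 is not in original accept

Yes, complement accepts (original rejects)


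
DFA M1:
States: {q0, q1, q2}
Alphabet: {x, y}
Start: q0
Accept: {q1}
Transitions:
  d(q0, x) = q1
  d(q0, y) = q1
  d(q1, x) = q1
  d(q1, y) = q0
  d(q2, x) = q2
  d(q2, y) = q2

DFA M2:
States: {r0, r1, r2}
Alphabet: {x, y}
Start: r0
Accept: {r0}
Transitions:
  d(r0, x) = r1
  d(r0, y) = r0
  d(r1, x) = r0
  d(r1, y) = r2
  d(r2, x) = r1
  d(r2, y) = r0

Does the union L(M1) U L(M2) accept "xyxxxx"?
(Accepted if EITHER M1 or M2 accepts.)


M1: final=q1 accepted=True
M2: final=r0 accepted=True

Yes, union accepts


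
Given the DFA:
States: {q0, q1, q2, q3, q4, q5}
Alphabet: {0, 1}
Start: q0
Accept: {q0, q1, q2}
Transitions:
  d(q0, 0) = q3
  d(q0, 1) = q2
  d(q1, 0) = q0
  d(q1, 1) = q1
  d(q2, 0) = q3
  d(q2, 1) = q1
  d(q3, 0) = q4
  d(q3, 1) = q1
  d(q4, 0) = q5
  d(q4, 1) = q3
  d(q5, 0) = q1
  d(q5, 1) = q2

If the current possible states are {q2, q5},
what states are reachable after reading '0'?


Apply transition on '0' from each current state:
  d(q2, 0) = q3
  d(q5, 0) = q1

{q1, q3}


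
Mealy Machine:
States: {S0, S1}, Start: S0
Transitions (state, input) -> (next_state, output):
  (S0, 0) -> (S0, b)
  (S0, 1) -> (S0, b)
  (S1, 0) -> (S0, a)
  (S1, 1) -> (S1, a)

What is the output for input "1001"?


Step-by-step:
  (S0, 1) -> (S0, b)
  (S0, 0) -> (S0, b)
  (S0, 0) -> (S0, b)
  (S0, 1) -> (S0, b)

"bbbb"


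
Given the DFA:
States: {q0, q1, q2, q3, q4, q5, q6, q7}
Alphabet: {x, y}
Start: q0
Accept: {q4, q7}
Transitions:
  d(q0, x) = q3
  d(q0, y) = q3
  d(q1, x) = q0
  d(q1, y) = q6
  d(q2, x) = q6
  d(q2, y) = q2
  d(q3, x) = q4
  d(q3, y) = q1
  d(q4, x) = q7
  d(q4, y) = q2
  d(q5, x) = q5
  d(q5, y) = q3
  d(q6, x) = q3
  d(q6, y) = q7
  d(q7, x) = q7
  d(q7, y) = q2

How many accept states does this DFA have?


Accept states listed: {q4, q7}
Counting: q4(1) q7(2)

2


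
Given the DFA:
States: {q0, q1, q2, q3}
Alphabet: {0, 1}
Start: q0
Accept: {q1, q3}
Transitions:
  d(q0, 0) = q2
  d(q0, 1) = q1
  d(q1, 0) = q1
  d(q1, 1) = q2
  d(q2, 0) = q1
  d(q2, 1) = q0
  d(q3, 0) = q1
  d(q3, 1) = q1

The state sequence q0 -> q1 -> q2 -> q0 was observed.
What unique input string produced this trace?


Trace back each transition to find the symbol:
  q0 --[1]--> q1
  q1 --[1]--> q2
  q2 --[1]--> q0

"111"


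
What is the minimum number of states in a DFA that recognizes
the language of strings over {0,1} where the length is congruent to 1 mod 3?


States track (length) mod 3.
Need 3 states: one per remainder 0..2; accept = remainder 1.

3


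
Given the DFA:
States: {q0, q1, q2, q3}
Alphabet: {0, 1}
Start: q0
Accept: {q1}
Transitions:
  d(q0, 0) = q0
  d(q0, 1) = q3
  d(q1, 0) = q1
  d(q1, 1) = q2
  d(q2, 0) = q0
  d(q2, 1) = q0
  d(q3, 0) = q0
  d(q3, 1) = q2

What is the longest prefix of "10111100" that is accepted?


Run the DFA, marking each prefix where the state is accepting:
  "" -> q0 [reject]
  "1" -> q3 [reject]
  "10" -> q0 [reject]
  "101" -> q3 [reject]
  "1011" -> q2 [reject]
  "10111" -> q0 [reject]
  "101111" -> q3 [reject]
  "1011110" -> q0 [reject]
  "10111100" -> q0 [reject]

No prefix is accepted


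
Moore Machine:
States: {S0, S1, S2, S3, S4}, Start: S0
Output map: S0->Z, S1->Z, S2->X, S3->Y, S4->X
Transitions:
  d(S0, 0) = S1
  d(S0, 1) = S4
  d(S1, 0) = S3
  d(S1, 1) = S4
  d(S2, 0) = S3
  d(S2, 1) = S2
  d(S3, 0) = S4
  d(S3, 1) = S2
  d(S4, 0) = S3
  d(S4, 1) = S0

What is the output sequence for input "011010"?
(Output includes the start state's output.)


Start: S0 (output Z)
  --0--> S1 (output Z)
  --1--> S4 (output X)
  --1--> S0 (output Z)
  --0--> S1 (output Z)
  --1--> S4 (output X)
  --0--> S3 (output Y)

"ZZXZZXY"


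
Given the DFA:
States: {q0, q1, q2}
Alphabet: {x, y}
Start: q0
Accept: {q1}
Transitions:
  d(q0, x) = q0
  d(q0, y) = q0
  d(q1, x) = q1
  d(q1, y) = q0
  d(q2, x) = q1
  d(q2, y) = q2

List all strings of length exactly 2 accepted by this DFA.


All strings of length 2: 4 total
Accepted: 0

None


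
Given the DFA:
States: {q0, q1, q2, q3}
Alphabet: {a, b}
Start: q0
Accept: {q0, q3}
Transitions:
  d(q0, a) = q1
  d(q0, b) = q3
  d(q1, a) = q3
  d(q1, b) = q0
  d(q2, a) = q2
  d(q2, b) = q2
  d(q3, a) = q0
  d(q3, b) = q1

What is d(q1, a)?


Looking up transition d(q1, a)

q3


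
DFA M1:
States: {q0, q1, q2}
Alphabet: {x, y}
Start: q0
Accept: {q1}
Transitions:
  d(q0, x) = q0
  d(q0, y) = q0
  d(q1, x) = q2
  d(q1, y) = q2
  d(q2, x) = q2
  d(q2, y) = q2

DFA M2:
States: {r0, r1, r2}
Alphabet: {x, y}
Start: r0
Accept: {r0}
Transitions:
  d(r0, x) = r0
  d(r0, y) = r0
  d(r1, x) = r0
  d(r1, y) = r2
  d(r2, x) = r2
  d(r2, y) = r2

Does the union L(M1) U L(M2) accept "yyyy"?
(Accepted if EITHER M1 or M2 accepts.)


M1: final=q0 accepted=False
M2: final=r0 accepted=True

Yes, union accepts


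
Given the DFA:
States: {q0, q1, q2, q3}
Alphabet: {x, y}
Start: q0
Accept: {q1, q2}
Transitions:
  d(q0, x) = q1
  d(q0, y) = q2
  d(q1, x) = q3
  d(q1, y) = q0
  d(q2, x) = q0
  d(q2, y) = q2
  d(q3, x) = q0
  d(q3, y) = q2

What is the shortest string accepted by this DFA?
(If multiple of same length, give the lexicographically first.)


BFS by string length (lex-first path to each state shown):
  len 0: q0<-""
  len 1: q1<-"x", q2<-"y"
Found accept state at length 1.

"x"


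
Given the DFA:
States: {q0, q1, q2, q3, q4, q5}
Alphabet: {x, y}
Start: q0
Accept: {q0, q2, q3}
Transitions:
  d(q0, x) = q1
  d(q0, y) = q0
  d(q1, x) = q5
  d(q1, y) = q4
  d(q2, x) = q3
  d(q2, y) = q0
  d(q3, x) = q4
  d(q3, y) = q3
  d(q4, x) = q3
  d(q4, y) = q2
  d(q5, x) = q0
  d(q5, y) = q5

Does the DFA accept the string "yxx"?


Trace: q0 -> q0 -> q1 -> q5
Final state: q5
Accept states: {q0, q2, q3}

No, rejected (final state q5 is not an accept state)


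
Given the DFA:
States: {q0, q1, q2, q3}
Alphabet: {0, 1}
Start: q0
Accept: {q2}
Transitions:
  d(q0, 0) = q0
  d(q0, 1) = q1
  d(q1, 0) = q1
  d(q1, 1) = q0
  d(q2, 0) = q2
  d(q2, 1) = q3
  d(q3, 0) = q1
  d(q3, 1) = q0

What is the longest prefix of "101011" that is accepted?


Run the DFA, marking each prefix where the state is accepting:
  "" -> q0 [reject]
  "1" -> q1 [reject]
  "10" -> q1 [reject]
  "101" -> q0 [reject]
  "1010" -> q0 [reject]
  "10101" -> q1 [reject]
  "101011" -> q0 [reject]

No prefix is accepted


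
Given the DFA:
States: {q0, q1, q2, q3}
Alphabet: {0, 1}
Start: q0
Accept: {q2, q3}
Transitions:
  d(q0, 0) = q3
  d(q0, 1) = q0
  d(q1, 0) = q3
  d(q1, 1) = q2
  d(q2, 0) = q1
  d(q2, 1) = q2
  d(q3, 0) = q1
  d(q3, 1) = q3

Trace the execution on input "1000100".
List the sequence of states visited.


Input: 1000100
d(q0, 1) = q0
d(q0, 0) = q3
d(q3, 0) = q1
d(q1, 0) = q3
d(q3, 1) = q3
d(q3, 0) = q1
d(q1, 0) = q3


q0 -> q0 -> q3 -> q1 -> q3 -> q3 -> q1 -> q3


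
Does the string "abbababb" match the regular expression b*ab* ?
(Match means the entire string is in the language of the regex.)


|string| = 8; first = 'a'; last = 'b'

No, "abbababb" does not match b*ab*


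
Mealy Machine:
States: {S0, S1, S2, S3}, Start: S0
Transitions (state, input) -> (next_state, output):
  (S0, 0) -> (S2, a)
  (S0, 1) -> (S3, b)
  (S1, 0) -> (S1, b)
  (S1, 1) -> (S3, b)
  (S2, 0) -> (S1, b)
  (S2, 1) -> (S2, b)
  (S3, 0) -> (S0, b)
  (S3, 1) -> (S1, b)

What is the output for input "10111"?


Step-by-step:
  (S0, 1) -> (S3, b)
  (S3, 0) -> (S0, b)
  (S0, 1) -> (S3, b)
  (S3, 1) -> (S1, b)
  (S1, 1) -> (S3, b)

"bbbbb"


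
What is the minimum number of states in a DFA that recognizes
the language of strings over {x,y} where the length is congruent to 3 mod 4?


States track (length) mod 4.
Need 4 states: one per remainder 0..3; accept = remainder 3.

4


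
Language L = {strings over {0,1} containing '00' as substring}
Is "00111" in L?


'00' occurs at index 0

Yes, "00111" is in L


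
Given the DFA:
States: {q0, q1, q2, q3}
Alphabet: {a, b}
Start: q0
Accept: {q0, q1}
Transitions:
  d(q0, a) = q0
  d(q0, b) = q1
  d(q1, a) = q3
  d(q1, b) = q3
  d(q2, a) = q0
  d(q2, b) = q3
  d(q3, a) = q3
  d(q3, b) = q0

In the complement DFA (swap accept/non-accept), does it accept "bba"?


Trace: q0 -> q1 -> q3 -> q3
Final: q3
Original accept: {q0, q1}
Complement: q3 is not in original accept

Yes, complement accepts (original rejects)


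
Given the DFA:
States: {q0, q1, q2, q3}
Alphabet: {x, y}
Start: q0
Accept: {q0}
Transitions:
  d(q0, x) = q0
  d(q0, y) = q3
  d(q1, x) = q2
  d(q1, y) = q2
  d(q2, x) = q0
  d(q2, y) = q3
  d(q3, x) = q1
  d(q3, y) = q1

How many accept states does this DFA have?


Accept states listed: {q0}
Counting: q0(1)

1


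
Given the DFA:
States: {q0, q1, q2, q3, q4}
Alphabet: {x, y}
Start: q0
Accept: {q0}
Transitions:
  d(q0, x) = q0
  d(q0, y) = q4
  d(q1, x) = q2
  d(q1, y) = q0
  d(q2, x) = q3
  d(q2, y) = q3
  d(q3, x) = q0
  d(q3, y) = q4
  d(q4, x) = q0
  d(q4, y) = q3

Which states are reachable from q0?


BFS from q0:
  layer 0: {q0}
  layer 1: {q4}
  layer 2: {q3}

{q0, q3, q4}


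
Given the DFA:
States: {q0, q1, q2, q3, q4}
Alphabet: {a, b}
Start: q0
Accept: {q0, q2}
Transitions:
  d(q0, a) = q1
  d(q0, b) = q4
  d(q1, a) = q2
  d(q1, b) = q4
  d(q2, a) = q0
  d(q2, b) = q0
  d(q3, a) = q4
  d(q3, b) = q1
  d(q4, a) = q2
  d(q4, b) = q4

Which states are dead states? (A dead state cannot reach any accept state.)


Forward reachability from each state:
  q0 -> reaches accept state q0 (live)
  q1 -> reaches accept state q0 (live)
  q2 -> reaches accept state q0 (live)
  q3 -> reaches accept state q0 (live)
  q4 -> reaches accept state q0 (live)

None (all states can reach an accept state)


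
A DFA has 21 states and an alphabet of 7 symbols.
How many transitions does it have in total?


Each state has exactly one transition per symbol.
21 * 7 = 147

147


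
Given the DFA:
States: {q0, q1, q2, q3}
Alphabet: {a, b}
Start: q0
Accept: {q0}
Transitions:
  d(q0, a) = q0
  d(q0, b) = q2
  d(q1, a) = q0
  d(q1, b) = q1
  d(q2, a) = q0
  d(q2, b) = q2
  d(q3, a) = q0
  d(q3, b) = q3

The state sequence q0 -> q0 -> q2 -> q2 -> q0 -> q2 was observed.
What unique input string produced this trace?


Trace back each transition to find the symbol:
  q0 --[a]--> q0
  q0 --[b]--> q2
  q2 --[b]--> q2
  q2 --[a]--> q0
  q0 --[b]--> q2

"abbab"


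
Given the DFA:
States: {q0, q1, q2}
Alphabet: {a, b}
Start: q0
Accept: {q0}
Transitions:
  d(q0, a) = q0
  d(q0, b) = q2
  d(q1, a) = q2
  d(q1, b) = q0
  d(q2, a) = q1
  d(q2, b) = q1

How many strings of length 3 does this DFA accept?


Enumerating all length-3 strings:
  "aaa" -> q0 [accept]
  "aab" -> q2 [reject]
  "aba" -> q1 [reject]
  "abb" -> q1 [reject]
  "baa" -> q2 [reject]
  "bab" -> q0 [accept]
  "bba" -> q2 [reject]
  "bbb" -> q0 [accept]

3 out of 8


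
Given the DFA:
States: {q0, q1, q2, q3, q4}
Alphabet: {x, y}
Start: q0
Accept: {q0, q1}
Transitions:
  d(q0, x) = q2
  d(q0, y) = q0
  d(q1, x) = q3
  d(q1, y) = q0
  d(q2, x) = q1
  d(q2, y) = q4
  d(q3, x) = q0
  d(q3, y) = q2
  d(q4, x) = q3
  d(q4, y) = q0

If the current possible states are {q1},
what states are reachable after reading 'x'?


Apply transition on 'x' from each current state:
  d(q1, x) = q3

{q3}


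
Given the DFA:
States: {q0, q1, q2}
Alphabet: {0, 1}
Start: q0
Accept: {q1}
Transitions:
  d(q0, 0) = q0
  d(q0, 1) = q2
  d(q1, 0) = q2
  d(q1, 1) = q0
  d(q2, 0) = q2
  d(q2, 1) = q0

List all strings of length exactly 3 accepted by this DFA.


All strings of length 3: 8 total
Accepted: 0

None


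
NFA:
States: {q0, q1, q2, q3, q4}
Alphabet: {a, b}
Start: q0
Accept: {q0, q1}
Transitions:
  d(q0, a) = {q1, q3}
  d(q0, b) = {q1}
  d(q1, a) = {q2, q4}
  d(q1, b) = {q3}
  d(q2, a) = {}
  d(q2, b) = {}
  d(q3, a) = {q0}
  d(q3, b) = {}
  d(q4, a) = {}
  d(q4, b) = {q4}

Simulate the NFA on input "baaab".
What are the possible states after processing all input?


Start: {q0}
  --b--> {q1}
  --a--> {q2, q4}
  --a--> {}
  --a--> {}
  --b--> {}

{} (empty set, no valid transitions)


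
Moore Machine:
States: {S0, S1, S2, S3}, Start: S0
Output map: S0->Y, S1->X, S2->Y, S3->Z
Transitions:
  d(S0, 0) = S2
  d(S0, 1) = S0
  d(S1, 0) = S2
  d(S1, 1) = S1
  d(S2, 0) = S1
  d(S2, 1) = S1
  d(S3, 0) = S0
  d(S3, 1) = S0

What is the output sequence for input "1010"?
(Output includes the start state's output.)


Start: S0 (output Y)
  --1--> S0 (output Y)
  --0--> S2 (output Y)
  --1--> S1 (output X)
  --0--> S2 (output Y)

"YYYXY"


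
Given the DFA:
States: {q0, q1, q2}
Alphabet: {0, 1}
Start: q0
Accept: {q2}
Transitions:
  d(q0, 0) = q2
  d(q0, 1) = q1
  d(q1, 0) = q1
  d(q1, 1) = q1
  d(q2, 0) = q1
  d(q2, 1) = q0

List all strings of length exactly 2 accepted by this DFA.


All strings of length 2: 4 total
Accepted: 0

None


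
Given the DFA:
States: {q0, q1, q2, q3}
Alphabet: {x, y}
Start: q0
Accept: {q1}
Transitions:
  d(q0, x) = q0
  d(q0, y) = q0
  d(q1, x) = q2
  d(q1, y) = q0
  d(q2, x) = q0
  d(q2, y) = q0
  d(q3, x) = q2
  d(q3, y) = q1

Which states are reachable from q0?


BFS from q0:
  layer 0: {q0}

{q0}


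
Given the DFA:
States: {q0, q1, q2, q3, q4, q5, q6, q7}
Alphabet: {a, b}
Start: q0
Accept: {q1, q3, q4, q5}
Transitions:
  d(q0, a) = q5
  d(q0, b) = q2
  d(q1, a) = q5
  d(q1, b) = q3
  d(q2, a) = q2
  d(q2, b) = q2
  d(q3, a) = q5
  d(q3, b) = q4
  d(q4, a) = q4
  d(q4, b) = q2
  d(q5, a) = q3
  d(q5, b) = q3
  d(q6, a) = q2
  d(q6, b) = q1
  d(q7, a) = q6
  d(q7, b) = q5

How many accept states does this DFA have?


Accept states listed: {q1, q3, q4, q5}
Counting: q1(1) q3(2) q4(3) q5(4)

4


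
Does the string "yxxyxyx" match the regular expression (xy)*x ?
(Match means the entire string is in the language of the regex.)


|string| = 7; first = 'y'; last = 'x'

No, "yxxyxyx" does not match (xy)*x


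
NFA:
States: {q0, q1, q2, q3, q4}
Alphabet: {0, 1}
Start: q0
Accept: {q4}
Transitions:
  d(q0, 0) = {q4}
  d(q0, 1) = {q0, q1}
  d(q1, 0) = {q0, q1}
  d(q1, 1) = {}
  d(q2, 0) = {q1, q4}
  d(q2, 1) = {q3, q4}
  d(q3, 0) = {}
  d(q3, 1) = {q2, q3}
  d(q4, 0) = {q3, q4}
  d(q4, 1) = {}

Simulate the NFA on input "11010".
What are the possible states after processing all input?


Start: {q0}
  --1--> {q0, q1}
  --1--> {q0, q1}
  --0--> {q0, q1, q4}
  --1--> {q0, q1}
  --0--> {q0, q1, q4}

{q0, q1, q4}


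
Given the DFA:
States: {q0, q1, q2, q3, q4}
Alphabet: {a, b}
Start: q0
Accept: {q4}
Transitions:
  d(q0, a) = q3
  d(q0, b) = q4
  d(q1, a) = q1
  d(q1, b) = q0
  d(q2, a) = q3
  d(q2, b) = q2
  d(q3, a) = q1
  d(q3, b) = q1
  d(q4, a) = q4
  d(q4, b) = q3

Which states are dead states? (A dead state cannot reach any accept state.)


Forward reachability from each state:
  q0 -> reaches accept state q4 (live)
  q1 -> reaches accept state q4 (live)
  q2 -> reaches accept state q4 (live)
  q3 -> reaches accept state q4 (live)
  q4 -> reaches accept state q4 (live)

None (all states can reach an accept state)
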